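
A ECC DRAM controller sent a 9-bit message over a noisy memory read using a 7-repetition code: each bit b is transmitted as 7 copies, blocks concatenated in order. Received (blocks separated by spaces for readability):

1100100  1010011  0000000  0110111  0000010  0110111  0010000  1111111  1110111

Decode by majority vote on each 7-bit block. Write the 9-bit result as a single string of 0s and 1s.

010101011

Block 1 (1100100): 3 ones → 0
Block 2 (1010011): 4 ones → 1
Block 3 (0000000): 0 ones → 0
Block 4 (0110111): 5 ones → 1
Block 5 (0000010): 1 one → 0
Block 6 (0110111): 5 ones → 1
Block 7 (0010000): 1 one → 0
Block 8 (1111111): 7 ones → 1
Block 9 (1110111): 6 ones → 1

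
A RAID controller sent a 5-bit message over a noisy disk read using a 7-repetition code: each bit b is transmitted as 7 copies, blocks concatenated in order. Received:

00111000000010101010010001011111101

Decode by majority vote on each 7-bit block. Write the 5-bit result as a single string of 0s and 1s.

00001

Block 1 (0011100): 3 ones → 0
Block 2 (0000010): 1 one → 0
Block 3 (1010100): 3 ones → 0
Block 4 (1000101): 3 ones → 0
Block 5 (1111101): 6 ones → 1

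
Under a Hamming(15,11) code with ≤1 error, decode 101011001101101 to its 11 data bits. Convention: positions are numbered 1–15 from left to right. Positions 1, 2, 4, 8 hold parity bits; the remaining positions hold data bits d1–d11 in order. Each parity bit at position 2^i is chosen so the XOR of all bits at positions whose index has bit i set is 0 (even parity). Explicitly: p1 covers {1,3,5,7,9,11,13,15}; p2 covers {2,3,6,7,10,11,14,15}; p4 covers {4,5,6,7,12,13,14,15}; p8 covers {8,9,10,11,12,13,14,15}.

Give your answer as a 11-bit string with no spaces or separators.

s1 (pos 1,3,5,7,9,11,13,15): 1⊕1⊕1⊕0⊕1⊕0⊕1⊕1 = 0
s2 (pos 2,3,6,7,10,11,14,15): 0⊕1⊕1⊕0⊕1⊕0⊕0⊕1 = 0
s4 (pos 4,5,6,7,12,13,14,15): 0⊕1⊕1⊕0⊕1⊕1⊕0⊕1 = 1
s8 (pos 8,9,10,11,12,13,14,15): 0⊕1⊕1⊕0⊕1⊕1⊕0⊕1 = 1
Syndrome s8…s1 = 1100 → error at position 12.
Flip position 12: 101011001101101 → 101011001100101
Read data bits from positions 3,5,6,7,9,10,11,12,13,14,15: 11101100101

11101100101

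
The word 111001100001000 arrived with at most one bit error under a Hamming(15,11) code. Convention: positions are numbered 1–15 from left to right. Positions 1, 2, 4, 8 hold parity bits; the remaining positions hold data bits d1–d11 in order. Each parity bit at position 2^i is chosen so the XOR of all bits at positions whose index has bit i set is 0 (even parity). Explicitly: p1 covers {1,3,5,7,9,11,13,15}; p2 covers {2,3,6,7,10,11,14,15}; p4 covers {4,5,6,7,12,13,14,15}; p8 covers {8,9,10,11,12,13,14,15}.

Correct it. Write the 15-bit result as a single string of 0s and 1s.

111001100001100

s1 (pos 1,3,5,7,9,11,13,15): 1⊕1⊕0⊕1⊕0⊕0⊕0⊕0 = 1
s2 (pos 2,3,6,7,10,11,14,15): 1⊕1⊕1⊕1⊕0⊕0⊕0⊕0 = 0
s4 (pos 4,5,6,7,12,13,14,15): 0⊕0⊕1⊕1⊕1⊕0⊕0⊕0 = 1
s8 (pos 8,9,10,11,12,13,14,15): 0⊕0⊕0⊕0⊕1⊕0⊕0⊕0 = 1
Syndrome s8…s1 = 1101 → error at position 13.
Flip position 13: 111001100001000 → 111001100001100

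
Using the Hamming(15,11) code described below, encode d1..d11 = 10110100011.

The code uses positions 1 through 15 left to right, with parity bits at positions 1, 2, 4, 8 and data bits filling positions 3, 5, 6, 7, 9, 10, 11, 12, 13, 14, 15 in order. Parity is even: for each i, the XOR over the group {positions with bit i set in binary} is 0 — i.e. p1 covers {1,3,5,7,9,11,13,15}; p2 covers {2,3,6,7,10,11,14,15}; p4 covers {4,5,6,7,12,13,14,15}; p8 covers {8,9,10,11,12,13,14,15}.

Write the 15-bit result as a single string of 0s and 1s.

101001110100011

Place data at non-parity positions: p1 p2 1 p4 0 1 1 p8 0 1 0 0 0 1 1
p1 (pos 1,3,5,7,9,11,13,15): XOR of data positions = 1⊕0⊕1⊕0⊕0⊕0⊕1 = 1
p2 (pos 2,3,6,7,10,11,14,15): XOR of data positions = 1⊕1⊕1⊕1⊕0⊕1⊕1 = 0
p4 (pos 4,5,6,7,12,13,14,15): XOR of data positions = 0⊕1⊕1⊕0⊕0⊕1⊕1 = 0
p8 (pos 8,9,10,11,12,13,14,15): XOR of data positions = 0⊕1⊕0⊕0⊕0⊕1⊕1 = 1
Codeword: 101001110100011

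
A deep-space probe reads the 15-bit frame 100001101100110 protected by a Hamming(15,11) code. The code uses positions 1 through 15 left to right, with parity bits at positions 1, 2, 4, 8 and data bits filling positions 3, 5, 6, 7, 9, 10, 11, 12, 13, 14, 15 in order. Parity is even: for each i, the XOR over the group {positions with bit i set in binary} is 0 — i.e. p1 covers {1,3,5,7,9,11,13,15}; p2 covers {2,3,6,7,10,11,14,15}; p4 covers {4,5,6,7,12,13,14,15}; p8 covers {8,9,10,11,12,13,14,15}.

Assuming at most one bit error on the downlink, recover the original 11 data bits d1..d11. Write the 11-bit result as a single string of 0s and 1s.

00111100110

s1 (pos 1,3,5,7,9,11,13,15): 1⊕0⊕0⊕1⊕1⊕0⊕1⊕0 = 0
s2 (pos 2,3,6,7,10,11,14,15): 0⊕0⊕1⊕1⊕1⊕0⊕1⊕0 = 0
s4 (pos 4,5,6,7,12,13,14,15): 0⊕0⊕1⊕1⊕0⊕1⊕1⊕0 = 0
s8 (pos 8,9,10,11,12,13,14,15): 0⊕1⊕1⊕0⊕0⊕1⊕1⊕0 = 0
Syndrome s8…s1 = 0000 → no error.
Read data bits from positions 3,5,6,7,9,10,11,12,13,14,15: 00111100110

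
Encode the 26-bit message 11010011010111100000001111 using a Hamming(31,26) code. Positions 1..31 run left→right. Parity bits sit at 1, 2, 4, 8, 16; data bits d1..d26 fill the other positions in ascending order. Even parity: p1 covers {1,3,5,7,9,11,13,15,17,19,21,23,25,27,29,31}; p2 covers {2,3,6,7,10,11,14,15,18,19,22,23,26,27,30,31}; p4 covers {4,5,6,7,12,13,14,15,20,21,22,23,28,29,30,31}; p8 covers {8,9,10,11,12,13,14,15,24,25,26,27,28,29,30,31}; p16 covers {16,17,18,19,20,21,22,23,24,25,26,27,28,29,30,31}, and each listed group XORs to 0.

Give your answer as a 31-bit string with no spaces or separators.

0011101100110100111100000001111

Place data at non-parity positions: p1 p2 1 p4 1 0 1 p8 0 0 1 1 0 1 0 p16 1 1 1 1 0 0 0 0 0 0 0 1 1 1 1
p1 (pos 1,3,5,7,9,11,13,15,17,19,21,23,25,27,29,31): XOR of data positions = 1⊕1⊕1⊕0⊕1⊕0⊕0⊕1⊕1⊕0⊕0⊕0⊕0⊕1⊕1 = 0
p2 (pos 2,3,6,7,10,11,14,15,18,19,22,23,26,27,30,31): XOR of data positions = 1⊕0⊕1⊕0⊕1⊕1⊕0⊕1⊕1⊕0⊕0⊕0⊕0⊕1⊕1 = 0
p4 (pos 4,5,6,7,12,13,14,15,20,21,22,23,28,29,30,31): XOR of data positions = 1⊕0⊕1⊕1⊕0⊕1⊕0⊕1⊕0⊕0⊕0⊕1⊕1⊕1⊕1 = 1
p8 (pos 8,9,10,11,12,13,14,15,24,25,26,27,28,29,30,31): XOR of data positions = 0⊕0⊕1⊕1⊕0⊕1⊕0⊕0⊕0⊕0⊕0⊕1⊕1⊕1⊕1 = 1
p16 (pos 16,17,18,19,20,21,22,23,24,25,26,27,28,29,30,31): XOR of data positions = 1⊕1⊕1⊕1⊕0⊕0⊕0⊕0⊕0⊕0⊕0⊕1⊕1⊕1⊕1 = 0
Codeword: 0011101100110100111100000001111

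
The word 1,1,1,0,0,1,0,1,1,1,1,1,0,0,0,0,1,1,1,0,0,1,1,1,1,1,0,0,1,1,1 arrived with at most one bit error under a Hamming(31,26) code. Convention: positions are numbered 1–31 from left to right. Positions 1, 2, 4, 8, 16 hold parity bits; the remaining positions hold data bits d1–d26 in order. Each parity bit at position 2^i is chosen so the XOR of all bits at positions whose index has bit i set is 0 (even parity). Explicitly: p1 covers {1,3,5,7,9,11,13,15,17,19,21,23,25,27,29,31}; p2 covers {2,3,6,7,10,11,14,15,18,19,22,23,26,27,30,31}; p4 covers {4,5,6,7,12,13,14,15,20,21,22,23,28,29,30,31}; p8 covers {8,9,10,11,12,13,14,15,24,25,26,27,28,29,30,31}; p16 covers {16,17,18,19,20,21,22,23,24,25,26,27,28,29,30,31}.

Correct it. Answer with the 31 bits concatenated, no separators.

1110010111110000111001111101111

s1 (pos 1,3,5,7,9,11,13,15,17,19,21,23,25,27,29,31): 1⊕1⊕0⊕0⊕1⊕1⊕0⊕0⊕1⊕1⊕0⊕1⊕1⊕0⊕1⊕1 = 0
s2 (pos 2,3,6,7,10,11,14,15,18,19,22,23,26,27,30,31): 1⊕1⊕1⊕0⊕1⊕1⊕0⊕0⊕1⊕1⊕1⊕1⊕1⊕0⊕1⊕1 = 0
s4 (pos 4,5,6,7,12,13,14,15,20,21,22,23,28,29,30,31): 0⊕0⊕1⊕0⊕1⊕0⊕0⊕0⊕0⊕0⊕1⊕1⊕0⊕1⊕1⊕1 = 1
s8 (pos 8,9,10,11,12,13,14,15,24,25,26,27,28,29,30,31): 1⊕1⊕1⊕1⊕1⊕0⊕0⊕0⊕1⊕1⊕1⊕0⊕0⊕1⊕1⊕1 = 1
s16 (pos 16,17,18,19,20,21,22,23,24,25,26,27,28,29,30,31): 0⊕1⊕1⊕1⊕0⊕0⊕1⊕1⊕1⊕1⊕1⊕0⊕0⊕1⊕1⊕1 = 1
Syndrome s16…s1 = 11100 → error at position 28.
Flip position 28: 1110010111110000111001111100111 → 1110010111110000111001111101111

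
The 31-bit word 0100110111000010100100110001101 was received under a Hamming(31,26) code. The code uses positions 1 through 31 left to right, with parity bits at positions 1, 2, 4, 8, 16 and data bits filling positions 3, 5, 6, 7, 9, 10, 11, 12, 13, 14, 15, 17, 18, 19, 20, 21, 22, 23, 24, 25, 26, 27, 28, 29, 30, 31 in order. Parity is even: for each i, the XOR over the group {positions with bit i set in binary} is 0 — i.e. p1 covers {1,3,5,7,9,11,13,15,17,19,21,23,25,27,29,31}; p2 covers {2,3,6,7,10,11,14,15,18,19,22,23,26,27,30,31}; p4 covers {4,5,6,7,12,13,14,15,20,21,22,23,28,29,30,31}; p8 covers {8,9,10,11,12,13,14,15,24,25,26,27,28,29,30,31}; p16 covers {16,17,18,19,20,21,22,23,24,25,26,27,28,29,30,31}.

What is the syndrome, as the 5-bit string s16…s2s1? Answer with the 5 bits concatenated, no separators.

10001

s1 (pos 1,3,5,7,9,11,13,15,17,19,21,23,25,27,29,31): 0⊕0⊕1⊕0⊕1⊕0⊕0⊕1⊕1⊕0⊕0⊕1⊕0⊕0⊕1⊕1 = 1
s2 (pos 2,3,6,7,10,11,14,15,18,19,22,23,26,27,30,31): 1⊕0⊕1⊕0⊕1⊕0⊕0⊕1⊕0⊕0⊕0⊕1⊕0⊕0⊕0⊕1 = 0
s4 (pos 4,5,6,7,12,13,14,15,20,21,22,23,28,29,30,31): 0⊕1⊕1⊕0⊕0⊕0⊕0⊕1⊕1⊕0⊕0⊕1⊕1⊕1⊕0⊕1 = 0
s8 (pos 8,9,10,11,12,13,14,15,24,25,26,27,28,29,30,31): 1⊕1⊕1⊕0⊕0⊕0⊕0⊕1⊕1⊕0⊕0⊕0⊕1⊕1⊕0⊕1 = 0
s16 (pos 16,17,18,19,20,21,22,23,24,25,26,27,28,29,30,31): 0⊕1⊕0⊕0⊕1⊕0⊕0⊕1⊕1⊕0⊕0⊕0⊕1⊕1⊕0⊕1 = 1
Syndrome s16…s1 = 10001 → error at position 17.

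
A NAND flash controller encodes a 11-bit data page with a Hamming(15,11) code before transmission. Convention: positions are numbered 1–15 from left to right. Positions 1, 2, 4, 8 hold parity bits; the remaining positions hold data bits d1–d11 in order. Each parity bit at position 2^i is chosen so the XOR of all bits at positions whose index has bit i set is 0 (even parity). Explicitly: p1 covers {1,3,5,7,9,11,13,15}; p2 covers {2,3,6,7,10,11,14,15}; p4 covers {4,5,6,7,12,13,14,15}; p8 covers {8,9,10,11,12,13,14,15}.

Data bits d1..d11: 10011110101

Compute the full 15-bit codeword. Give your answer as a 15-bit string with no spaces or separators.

Place data at non-parity positions: p1 p2 1 p4 0 0 1 p8 1 1 1 0 1 0 1
p1 (pos 1,3,5,7,9,11,13,15): XOR of data positions = 1⊕0⊕1⊕1⊕1⊕1⊕1 = 0
p2 (pos 2,3,6,7,10,11,14,15): XOR of data positions = 1⊕0⊕1⊕1⊕1⊕0⊕1 = 1
p4 (pos 4,5,6,7,12,13,14,15): XOR of data positions = 0⊕0⊕1⊕0⊕1⊕0⊕1 = 1
p8 (pos 8,9,10,11,12,13,14,15): XOR of data positions = 1⊕1⊕1⊕0⊕1⊕0⊕1 = 1
Codeword: 011100111110101

011100111110101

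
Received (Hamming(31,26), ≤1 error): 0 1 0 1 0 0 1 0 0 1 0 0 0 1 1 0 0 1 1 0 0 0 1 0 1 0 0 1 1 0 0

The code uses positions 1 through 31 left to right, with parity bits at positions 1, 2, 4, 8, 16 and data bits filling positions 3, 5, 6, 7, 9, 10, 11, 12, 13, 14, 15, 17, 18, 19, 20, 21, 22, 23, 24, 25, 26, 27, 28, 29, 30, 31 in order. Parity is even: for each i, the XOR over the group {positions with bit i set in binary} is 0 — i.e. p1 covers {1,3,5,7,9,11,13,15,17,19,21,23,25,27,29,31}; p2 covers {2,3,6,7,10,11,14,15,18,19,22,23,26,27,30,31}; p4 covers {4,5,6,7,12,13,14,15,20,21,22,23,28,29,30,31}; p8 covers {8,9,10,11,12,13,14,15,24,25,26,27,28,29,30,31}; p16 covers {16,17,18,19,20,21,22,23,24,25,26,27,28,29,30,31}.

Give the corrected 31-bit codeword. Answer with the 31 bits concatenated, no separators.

s1 (pos 1,3,5,7,9,11,13,15,17,19,21,23,25,27,29,31): 0⊕0⊕0⊕1⊕0⊕0⊕0⊕1⊕0⊕1⊕0⊕1⊕1⊕0⊕1⊕0 = 0
s2 (pos 2,3,6,7,10,11,14,15,18,19,22,23,26,27,30,31): 1⊕0⊕0⊕1⊕1⊕0⊕1⊕1⊕1⊕1⊕0⊕1⊕0⊕0⊕0⊕0 = 0
s4 (pos 4,5,6,7,12,13,14,15,20,21,22,23,28,29,30,31): 1⊕0⊕0⊕1⊕0⊕0⊕1⊕1⊕0⊕0⊕0⊕1⊕1⊕1⊕0⊕0 = 1
s8 (pos 8,9,10,11,12,13,14,15,24,25,26,27,28,29,30,31): 0⊕0⊕1⊕0⊕0⊕0⊕1⊕1⊕0⊕1⊕0⊕0⊕1⊕1⊕0⊕0 = 0
s16 (pos 16,17,18,19,20,21,22,23,24,25,26,27,28,29,30,31): 0⊕0⊕1⊕1⊕0⊕0⊕0⊕1⊕0⊕1⊕0⊕0⊕1⊕1⊕0⊕0 = 0
Syndrome s16…s1 = 00100 → error at position 4.
Flip position 4: 0101001001000110011000101001100 → 0100001001000110011000101001100

0100001001000110011000101001100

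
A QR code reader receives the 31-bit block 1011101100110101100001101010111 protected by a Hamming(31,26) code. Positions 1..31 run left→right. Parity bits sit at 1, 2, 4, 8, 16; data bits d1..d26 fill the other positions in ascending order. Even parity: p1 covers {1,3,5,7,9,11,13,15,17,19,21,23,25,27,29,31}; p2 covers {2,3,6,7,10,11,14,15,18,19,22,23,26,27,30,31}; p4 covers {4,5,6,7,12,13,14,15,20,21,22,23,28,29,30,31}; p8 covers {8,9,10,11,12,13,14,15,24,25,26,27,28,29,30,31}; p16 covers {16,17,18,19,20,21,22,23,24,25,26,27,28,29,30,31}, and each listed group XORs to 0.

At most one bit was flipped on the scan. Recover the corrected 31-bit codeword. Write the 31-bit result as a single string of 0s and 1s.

1011101100110101100001101000111

s1 (pos 1,3,5,7,9,11,13,15,17,19,21,23,25,27,29,31): 1⊕1⊕1⊕1⊕0⊕1⊕0⊕0⊕1⊕0⊕0⊕1⊕1⊕1⊕1⊕1 = 1
s2 (pos 2,3,6,7,10,11,14,15,18,19,22,23,26,27,30,31): 0⊕1⊕0⊕1⊕0⊕1⊕1⊕0⊕0⊕0⊕1⊕1⊕0⊕1⊕1⊕1 = 1
s4 (pos 4,5,6,7,12,13,14,15,20,21,22,23,28,29,30,31): 1⊕1⊕0⊕1⊕1⊕0⊕1⊕0⊕0⊕0⊕1⊕1⊕0⊕1⊕1⊕1 = 0
s8 (pos 8,9,10,11,12,13,14,15,24,25,26,27,28,29,30,31): 1⊕0⊕0⊕1⊕1⊕0⊕1⊕0⊕0⊕1⊕0⊕1⊕0⊕1⊕1⊕1 = 1
s16 (pos 16,17,18,19,20,21,22,23,24,25,26,27,28,29,30,31): 1⊕1⊕0⊕0⊕0⊕0⊕1⊕1⊕0⊕1⊕0⊕1⊕0⊕1⊕1⊕1 = 1
Syndrome s16…s1 = 11011 → error at position 27.
Flip position 27: 1011101100110101100001101010111 → 1011101100110101100001101000111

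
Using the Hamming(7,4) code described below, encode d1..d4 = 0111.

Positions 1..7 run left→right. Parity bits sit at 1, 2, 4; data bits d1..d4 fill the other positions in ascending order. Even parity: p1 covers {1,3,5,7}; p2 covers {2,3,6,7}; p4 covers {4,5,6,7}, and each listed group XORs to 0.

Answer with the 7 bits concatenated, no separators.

Place data at non-parity positions: p1 p2 0 p4 1 1 1
p1 (pos 1,3,5,7): XOR of data positions = 0⊕1⊕1 = 0
p2 (pos 2,3,6,7): XOR of data positions = 0⊕1⊕1 = 0
p4 (pos 4,5,6,7): XOR of data positions = 1⊕1⊕1 = 1
Codeword: 0001111

0001111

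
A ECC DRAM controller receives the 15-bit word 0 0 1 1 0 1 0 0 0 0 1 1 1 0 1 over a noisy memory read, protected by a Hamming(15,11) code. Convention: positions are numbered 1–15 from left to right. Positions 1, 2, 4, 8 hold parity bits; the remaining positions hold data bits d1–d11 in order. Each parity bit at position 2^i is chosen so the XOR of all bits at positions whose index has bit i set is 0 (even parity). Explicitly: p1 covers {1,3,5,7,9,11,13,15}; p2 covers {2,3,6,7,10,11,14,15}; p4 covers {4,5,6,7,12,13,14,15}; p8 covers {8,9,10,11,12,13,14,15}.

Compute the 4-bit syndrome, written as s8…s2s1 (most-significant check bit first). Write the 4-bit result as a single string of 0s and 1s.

s1 (pos 1,3,5,7,9,11,13,15): 0⊕1⊕0⊕0⊕0⊕1⊕1⊕1 = 0
s2 (pos 2,3,6,7,10,11,14,15): 0⊕1⊕1⊕0⊕0⊕1⊕0⊕1 = 0
s4 (pos 4,5,6,7,12,13,14,15): 1⊕0⊕1⊕0⊕1⊕1⊕0⊕1 = 1
s8 (pos 8,9,10,11,12,13,14,15): 0⊕0⊕0⊕1⊕1⊕1⊕0⊕1 = 0
Syndrome s8…s1 = 0100 → error at position 4.

0100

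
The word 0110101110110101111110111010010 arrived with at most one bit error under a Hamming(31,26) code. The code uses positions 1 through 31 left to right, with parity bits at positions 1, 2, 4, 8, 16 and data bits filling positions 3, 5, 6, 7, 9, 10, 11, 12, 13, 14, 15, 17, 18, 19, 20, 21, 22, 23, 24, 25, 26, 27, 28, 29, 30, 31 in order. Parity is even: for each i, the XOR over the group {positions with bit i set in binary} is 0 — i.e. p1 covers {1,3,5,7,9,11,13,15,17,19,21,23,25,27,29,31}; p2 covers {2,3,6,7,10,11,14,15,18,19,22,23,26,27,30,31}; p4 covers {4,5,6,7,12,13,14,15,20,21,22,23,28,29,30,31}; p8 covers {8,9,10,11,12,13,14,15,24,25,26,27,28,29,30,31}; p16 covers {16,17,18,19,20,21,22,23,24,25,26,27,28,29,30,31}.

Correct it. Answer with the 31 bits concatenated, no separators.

0110101110110101111110110010010

s1 (pos 1,3,5,7,9,11,13,15,17,19,21,23,25,27,29,31): 0⊕1⊕1⊕1⊕1⊕1⊕0⊕0⊕1⊕1⊕1⊕1⊕1⊕1⊕0⊕0 = 1
s2 (pos 2,3,6,7,10,11,14,15,18,19,22,23,26,27,30,31): 1⊕1⊕0⊕1⊕0⊕1⊕1⊕0⊕1⊕1⊕0⊕1⊕0⊕1⊕1⊕0 = 0
s4 (pos 4,5,6,7,12,13,14,15,20,21,22,23,28,29,30,31): 0⊕1⊕0⊕1⊕1⊕0⊕1⊕0⊕1⊕1⊕0⊕1⊕0⊕0⊕1⊕0 = 0
s8 (pos 8,9,10,11,12,13,14,15,24,25,26,27,28,29,30,31): 1⊕1⊕0⊕1⊕1⊕0⊕1⊕0⊕1⊕1⊕0⊕1⊕0⊕0⊕1⊕0 = 1
s16 (pos 16,17,18,19,20,21,22,23,24,25,26,27,28,29,30,31): 1⊕1⊕1⊕1⊕1⊕1⊕0⊕1⊕1⊕1⊕0⊕1⊕0⊕0⊕1⊕0 = 1
Syndrome s16…s1 = 11001 → error at position 25.
Flip position 25: 0110101110110101111110111010010 → 0110101110110101111110110010010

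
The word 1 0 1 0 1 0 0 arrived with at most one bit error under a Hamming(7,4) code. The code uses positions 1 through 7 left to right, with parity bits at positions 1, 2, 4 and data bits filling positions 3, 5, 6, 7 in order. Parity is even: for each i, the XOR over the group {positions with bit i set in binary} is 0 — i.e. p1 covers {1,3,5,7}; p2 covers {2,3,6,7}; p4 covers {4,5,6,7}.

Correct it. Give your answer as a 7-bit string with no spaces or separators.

s1 (pos 1,3,5,7): 1⊕1⊕1⊕0 = 1
s2 (pos 2,3,6,7): 0⊕1⊕0⊕0 = 1
s4 (pos 4,5,6,7): 0⊕1⊕0⊕0 = 1
Syndrome s4…s1 = 111 → error at position 7.
Flip position 7: 1010100 → 1010101

1010101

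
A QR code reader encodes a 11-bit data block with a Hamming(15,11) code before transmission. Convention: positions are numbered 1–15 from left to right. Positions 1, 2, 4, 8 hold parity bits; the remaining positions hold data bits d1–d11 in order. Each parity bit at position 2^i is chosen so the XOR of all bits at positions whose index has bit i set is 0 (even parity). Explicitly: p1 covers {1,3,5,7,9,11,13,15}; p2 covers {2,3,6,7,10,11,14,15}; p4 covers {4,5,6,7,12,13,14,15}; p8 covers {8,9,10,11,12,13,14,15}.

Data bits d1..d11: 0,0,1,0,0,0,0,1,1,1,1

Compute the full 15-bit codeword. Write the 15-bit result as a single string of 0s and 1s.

010101000001111

Place data at non-parity positions: p1 p2 0 p4 0 1 0 p8 0 0 0 1 1 1 1
p1 (pos 1,3,5,7,9,11,13,15): XOR of data positions = 0⊕0⊕0⊕0⊕0⊕1⊕1 = 0
p2 (pos 2,3,6,7,10,11,14,15): XOR of data positions = 0⊕1⊕0⊕0⊕0⊕1⊕1 = 1
p4 (pos 4,5,6,7,12,13,14,15): XOR of data positions = 0⊕1⊕0⊕1⊕1⊕1⊕1 = 1
p8 (pos 8,9,10,11,12,13,14,15): XOR of data positions = 0⊕0⊕0⊕1⊕1⊕1⊕1 = 0
Codeword: 010101000001111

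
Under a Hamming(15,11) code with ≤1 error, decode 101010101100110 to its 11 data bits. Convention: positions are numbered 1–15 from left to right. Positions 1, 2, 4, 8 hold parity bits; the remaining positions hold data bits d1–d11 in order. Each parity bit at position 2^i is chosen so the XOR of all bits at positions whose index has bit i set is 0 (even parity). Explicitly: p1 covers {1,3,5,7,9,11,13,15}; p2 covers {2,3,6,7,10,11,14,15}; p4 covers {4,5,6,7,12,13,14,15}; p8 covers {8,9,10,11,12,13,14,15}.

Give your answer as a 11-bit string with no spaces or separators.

11011100110

s1 (pos 1,3,5,7,9,11,13,15): 1⊕1⊕1⊕1⊕1⊕0⊕1⊕0 = 0
s2 (pos 2,3,6,7,10,11,14,15): 0⊕1⊕0⊕1⊕1⊕0⊕1⊕0 = 0
s4 (pos 4,5,6,7,12,13,14,15): 0⊕1⊕0⊕1⊕0⊕1⊕1⊕0 = 0
s8 (pos 8,9,10,11,12,13,14,15): 0⊕1⊕1⊕0⊕0⊕1⊕1⊕0 = 0
Syndrome s8…s1 = 0000 → no error.
Read data bits from positions 3,5,6,7,9,10,11,12,13,14,15: 11011100110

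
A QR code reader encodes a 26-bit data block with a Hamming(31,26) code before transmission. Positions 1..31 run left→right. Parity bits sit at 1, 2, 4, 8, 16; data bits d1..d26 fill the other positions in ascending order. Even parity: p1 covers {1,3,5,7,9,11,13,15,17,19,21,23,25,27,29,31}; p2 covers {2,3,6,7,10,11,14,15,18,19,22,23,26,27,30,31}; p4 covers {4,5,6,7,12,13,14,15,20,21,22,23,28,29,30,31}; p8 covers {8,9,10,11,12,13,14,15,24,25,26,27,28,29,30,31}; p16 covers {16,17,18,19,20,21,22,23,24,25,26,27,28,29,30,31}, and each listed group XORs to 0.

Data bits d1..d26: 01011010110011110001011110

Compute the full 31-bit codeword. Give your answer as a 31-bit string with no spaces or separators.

Place data at non-parity positions: p1 p2 0 p4 1 0 1 p8 1 0 1 0 1 1 0 p16 0 1 1 1 1 0 0 0 1 0 1 1 1 1 0
p1 (pos 1,3,5,7,9,11,13,15,17,19,21,23,25,27,29,31): XOR of data positions = 0⊕1⊕1⊕1⊕1⊕1⊕0⊕0⊕1⊕1⊕0⊕1⊕1⊕1⊕0 = 0
p2 (pos 2,3,6,7,10,11,14,15,18,19,22,23,26,27,30,31): XOR of data positions = 0⊕0⊕1⊕0⊕1⊕1⊕0⊕1⊕1⊕0⊕0⊕0⊕1⊕1⊕0 = 1
p4 (pos 4,5,6,7,12,13,14,15,20,21,22,23,28,29,30,31): XOR of data positions = 1⊕0⊕1⊕0⊕1⊕1⊕0⊕1⊕1⊕0⊕0⊕1⊕1⊕1⊕0 = 1
p8 (pos 8,9,10,11,12,13,14,15,24,25,26,27,28,29,30,31): XOR of data positions = 1⊕0⊕1⊕0⊕1⊕1⊕0⊕0⊕1⊕0⊕1⊕1⊕1⊕1⊕0 = 1
p16 (pos 16,17,18,19,20,21,22,23,24,25,26,27,28,29,30,31): XOR of data positions = 0⊕1⊕1⊕1⊕1⊕0⊕0⊕0⊕1⊕0⊕1⊕1⊕1⊕1⊕0 = 1
Codeword: 0101101110101101011110001011110

0101101110101101011110001011110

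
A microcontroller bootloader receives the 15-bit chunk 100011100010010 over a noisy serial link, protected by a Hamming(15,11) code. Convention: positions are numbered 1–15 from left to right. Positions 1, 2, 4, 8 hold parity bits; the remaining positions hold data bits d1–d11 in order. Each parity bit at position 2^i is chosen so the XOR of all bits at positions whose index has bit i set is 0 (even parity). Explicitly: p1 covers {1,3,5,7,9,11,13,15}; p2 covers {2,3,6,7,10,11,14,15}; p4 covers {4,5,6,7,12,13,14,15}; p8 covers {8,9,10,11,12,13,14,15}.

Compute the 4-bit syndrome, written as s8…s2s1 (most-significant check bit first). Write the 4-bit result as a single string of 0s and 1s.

0000

s1 (pos 1,3,5,7,9,11,13,15): 1⊕0⊕1⊕1⊕0⊕1⊕0⊕0 = 0
s2 (pos 2,3,6,7,10,11,14,15): 0⊕0⊕1⊕1⊕0⊕1⊕1⊕0 = 0
s4 (pos 4,5,6,7,12,13,14,15): 0⊕1⊕1⊕1⊕0⊕0⊕1⊕0 = 0
s8 (pos 8,9,10,11,12,13,14,15): 0⊕0⊕0⊕1⊕0⊕0⊕1⊕0 = 0
Syndrome s8…s1 = 0000 → no error.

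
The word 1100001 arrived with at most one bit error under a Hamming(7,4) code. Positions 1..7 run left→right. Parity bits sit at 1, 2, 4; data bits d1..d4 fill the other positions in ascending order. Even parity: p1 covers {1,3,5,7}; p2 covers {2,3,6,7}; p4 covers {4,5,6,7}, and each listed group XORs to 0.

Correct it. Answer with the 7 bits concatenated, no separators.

1101001

s1 (pos 1,3,5,7): 1⊕0⊕0⊕1 = 0
s2 (pos 2,3,6,7): 1⊕0⊕0⊕1 = 0
s4 (pos 4,5,6,7): 0⊕0⊕0⊕1 = 1
Syndrome s4…s1 = 100 → error at position 4.
Flip position 4: 1100001 → 1101001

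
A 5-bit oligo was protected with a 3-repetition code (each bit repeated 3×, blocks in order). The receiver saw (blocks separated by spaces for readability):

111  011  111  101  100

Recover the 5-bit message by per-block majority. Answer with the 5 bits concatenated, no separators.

11110

Block 1 (111): 3 ones → 1
Block 2 (011): 2 ones → 1
Block 3 (111): 3 ones → 1
Block 4 (101): 2 ones → 1
Block 5 (100): 1 one → 0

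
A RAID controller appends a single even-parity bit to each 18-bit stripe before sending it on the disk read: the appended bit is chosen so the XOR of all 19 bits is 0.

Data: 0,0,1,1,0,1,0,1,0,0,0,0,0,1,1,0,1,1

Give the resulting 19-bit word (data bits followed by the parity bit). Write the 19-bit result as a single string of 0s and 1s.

0011010100000110110

XOR of the 18 data bits: 0⊕0⊕1⊕1⊕0⊕1⊕0⊕1⊕0⊕0⊕0⊕0⊕0⊕1⊕1⊕0⊕1⊕1 = 0
Parity bit = 0 (so all 19 bits XOR to 0).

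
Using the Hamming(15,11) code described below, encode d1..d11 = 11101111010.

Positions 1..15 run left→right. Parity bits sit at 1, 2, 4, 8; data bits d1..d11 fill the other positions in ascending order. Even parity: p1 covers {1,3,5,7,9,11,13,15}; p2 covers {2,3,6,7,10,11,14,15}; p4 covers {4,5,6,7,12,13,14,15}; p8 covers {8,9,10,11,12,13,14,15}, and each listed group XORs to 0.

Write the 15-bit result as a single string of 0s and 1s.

Place data at non-parity positions: p1 p2 1 p4 1 1 0 p8 1 1 1 1 0 1 0
p1 (pos 1,3,5,7,9,11,13,15): XOR of data positions = 1⊕1⊕0⊕1⊕1⊕0⊕0 = 0
p2 (pos 2,3,6,7,10,11,14,15): XOR of data positions = 1⊕1⊕0⊕1⊕1⊕1⊕0 = 1
p4 (pos 4,5,6,7,12,13,14,15): XOR of data positions = 1⊕1⊕0⊕1⊕0⊕1⊕0 = 0
p8 (pos 8,9,10,11,12,13,14,15): XOR of data positions = 1⊕1⊕1⊕1⊕0⊕1⊕0 = 1
Codeword: 011011011111010

011011011111010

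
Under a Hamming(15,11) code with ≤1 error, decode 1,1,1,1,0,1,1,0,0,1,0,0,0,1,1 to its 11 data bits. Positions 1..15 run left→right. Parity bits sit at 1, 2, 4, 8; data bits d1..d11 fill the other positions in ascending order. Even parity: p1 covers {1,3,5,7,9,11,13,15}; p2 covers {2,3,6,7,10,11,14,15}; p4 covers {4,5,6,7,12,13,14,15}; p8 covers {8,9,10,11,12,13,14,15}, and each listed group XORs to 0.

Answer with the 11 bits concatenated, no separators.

s1 (pos 1,3,5,7,9,11,13,15): 1⊕1⊕0⊕1⊕0⊕0⊕0⊕1 = 0
s2 (pos 2,3,6,7,10,11,14,15): 1⊕1⊕1⊕1⊕1⊕0⊕1⊕1 = 1
s4 (pos 4,5,6,7,12,13,14,15): 1⊕0⊕1⊕1⊕0⊕0⊕1⊕1 = 1
s8 (pos 8,9,10,11,12,13,14,15): 0⊕0⊕1⊕0⊕0⊕0⊕1⊕1 = 1
Syndrome s8…s1 = 1110 → error at position 14.
Flip position 14: 111101100100011 → 111101100100001
Read data bits from positions 3,5,6,7,9,10,11,12,13,14,15: 10110100001

10110100001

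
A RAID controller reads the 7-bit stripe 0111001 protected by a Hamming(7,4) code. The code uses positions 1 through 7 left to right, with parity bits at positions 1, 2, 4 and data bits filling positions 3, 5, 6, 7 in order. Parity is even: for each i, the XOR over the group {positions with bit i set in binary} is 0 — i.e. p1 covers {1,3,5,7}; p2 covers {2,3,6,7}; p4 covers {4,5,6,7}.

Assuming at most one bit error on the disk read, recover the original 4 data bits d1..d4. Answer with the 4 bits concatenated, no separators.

1001

s1 (pos 1,3,5,7): 0⊕1⊕0⊕1 = 0
s2 (pos 2,3,6,7): 1⊕1⊕0⊕1 = 1
s4 (pos 4,5,6,7): 1⊕0⊕0⊕1 = 0
Syndrome s4…s1 = 010 → error at position 2.
Flip position 2: 0111001 → 0011001
Read data bits from positions 3,5,6,7: 1001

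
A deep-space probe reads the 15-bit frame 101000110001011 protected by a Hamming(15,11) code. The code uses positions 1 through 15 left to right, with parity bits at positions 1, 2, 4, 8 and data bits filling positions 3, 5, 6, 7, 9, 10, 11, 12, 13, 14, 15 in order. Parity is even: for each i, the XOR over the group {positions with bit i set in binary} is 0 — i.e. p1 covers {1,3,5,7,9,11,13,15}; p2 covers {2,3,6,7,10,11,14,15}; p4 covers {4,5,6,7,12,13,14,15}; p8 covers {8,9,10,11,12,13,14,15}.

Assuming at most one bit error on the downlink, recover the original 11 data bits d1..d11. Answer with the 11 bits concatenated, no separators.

10010001011

s1 (pos 1,3,5,7,9,11,13,15): 1⊕1⊕0⊕1⊕0⊕0⊕0⊕1 = 0
s2 (pos 2,3,6,7,10,11,14,15): 0⊕1⊕0⊕1⊕0⊕0⊕1⊕1 = 0
s4 (pos 4,5,6,7,12,13,14,15): 0⊕0⊕0⊕1⊕1⊕0⊕1⊕1 = 0
s8 (pos 8,9,10,11,12,13,14,15): 1⊕0⊕0⊕0⊕1⊕0⊕1⊕1 = 0
Syndrome s8…s1 = 0000 → no error.
Read data bits from positions 3,5,6,7,9,10,11,12,13,14,15: 10010001011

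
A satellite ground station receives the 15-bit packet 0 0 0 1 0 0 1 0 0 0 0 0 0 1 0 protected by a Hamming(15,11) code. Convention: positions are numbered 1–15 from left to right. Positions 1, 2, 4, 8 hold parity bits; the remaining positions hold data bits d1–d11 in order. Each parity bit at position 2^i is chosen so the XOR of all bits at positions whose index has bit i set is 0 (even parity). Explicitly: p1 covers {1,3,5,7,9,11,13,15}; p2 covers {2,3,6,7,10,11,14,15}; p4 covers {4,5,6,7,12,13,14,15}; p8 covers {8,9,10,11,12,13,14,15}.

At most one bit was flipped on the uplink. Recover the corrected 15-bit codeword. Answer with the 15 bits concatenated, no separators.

000100100000110

s1 (pos 1,3,5,7,9,11,13,15): 0⊕0⊕0⊕1⊕0⊕0⊕0⊕0 = 1
s2 (pos 2,3,6,7,10,11,14,15): 0⊕0⊕0⊕1⊕0⊕0⊕1⊕0 = 0
s4 (pos 4,5,6,7,12,13,14,15): 1⊕0⊕0⊕1⊕0⊕0⊕1⊕0 = 1
s8 (pos 8,9,10,11,12,13,14,15): 0⊕0⊕0⊕0⊕0⊕0⊕1⊕0 = 1
Syndrome s8…s1 = 1101 → error at position 13.
Flip position 13: 000100100000010 → 000100100000110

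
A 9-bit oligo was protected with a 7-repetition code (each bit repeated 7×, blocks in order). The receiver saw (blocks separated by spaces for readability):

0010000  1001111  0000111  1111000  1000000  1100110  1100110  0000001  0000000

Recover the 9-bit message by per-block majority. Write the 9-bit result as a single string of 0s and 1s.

Block 1 (0010000): 1 one → 0
Block 2 (1001111): 5 ones → 1
Block 3 (0000111): 3 ones → 0
Block 4 (1111000): 4 ones → 1
Block 5 (1000000): 1 one → 0
Block 6 (1100110): 4 ones → 1
Block 7 (1100110): 4 ones → 1
Block 8 (0000001): 1 one → 0
Block 9 (0000000): 0 ones → 0

010101100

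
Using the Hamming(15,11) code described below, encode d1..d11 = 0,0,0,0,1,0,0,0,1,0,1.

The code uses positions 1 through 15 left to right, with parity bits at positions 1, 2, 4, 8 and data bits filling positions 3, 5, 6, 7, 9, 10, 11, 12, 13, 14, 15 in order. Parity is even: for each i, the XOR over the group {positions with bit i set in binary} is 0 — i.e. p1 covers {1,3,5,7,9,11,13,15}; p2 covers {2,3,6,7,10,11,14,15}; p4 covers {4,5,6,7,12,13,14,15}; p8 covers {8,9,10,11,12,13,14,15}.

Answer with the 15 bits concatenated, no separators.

Place data at non-parity positions: p1 p2 0 p4 0 0 0 p8 1 0 0 0 1 0 1
p1 (pos 1,3,5,7,9,11,13,15): XOR of data positions = 0⊕0⊕0⊕1⊕0⊕1⊕1 = 1
p2 (pos 2,3,6,7,10,11,14,15): XOR of data positions = 0⊕0⊕0⊕0⊕0⊕0⊕1 = 1
p4 (pos 4,5,6,7,12,13,14,15): XOR of data positions = 0⊕0⊕0⊕0⊕1⊕0⊕1 = 0
p8 (pos 8,9,10,11,12,13,14,15): XOR of data positions = 1⊕0⊕0⊕0⊕1⊕0⊕1 = 1
Codeword: 110000011000101

110000011000101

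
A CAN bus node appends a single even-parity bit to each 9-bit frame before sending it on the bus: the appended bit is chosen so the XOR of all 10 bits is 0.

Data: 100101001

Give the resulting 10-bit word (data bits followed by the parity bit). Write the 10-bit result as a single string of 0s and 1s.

1001010010

XOR of the 9 data bits: 1⊕0⊕0⊕1⊕0⊕1⊕0⊕0⊕1 = 0
Parity bit = 0 (so all 10 bits XOR to 0).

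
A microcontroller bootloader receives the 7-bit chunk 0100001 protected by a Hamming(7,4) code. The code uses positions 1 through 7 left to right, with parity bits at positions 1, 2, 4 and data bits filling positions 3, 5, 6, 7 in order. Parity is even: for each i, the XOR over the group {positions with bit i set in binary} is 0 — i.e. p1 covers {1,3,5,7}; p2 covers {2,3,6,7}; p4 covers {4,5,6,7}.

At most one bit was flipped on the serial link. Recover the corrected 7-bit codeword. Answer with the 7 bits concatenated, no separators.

s1 (pos 1,3,5,7): 0⊕0⊕0⊕1 = 1
s2 (pos 2,3,6,7): 1⊕0⊕0⊕1 = 0
s4 (pos 4,5,6,7): 0⊕0⊕0⊕1 = 1
Syndrome s4…s1 = 101 → error at position 5.
Flip position 5: 0100001 → 0100101

0100101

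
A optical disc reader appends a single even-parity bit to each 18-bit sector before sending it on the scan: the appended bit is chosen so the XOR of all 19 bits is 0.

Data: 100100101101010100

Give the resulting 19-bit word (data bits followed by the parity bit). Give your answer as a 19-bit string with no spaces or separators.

XOR of the 18 data bits: 1⊕0⊕0⊕1⊕0⊕0⊕1⊕0⊕1⊕1⊕0⊕1⊕0⊕1⊕0⊕1⊕0⊕0 = 0
Parity bit = 0 (so all 19 bits XOR to 0).

1001001011010101000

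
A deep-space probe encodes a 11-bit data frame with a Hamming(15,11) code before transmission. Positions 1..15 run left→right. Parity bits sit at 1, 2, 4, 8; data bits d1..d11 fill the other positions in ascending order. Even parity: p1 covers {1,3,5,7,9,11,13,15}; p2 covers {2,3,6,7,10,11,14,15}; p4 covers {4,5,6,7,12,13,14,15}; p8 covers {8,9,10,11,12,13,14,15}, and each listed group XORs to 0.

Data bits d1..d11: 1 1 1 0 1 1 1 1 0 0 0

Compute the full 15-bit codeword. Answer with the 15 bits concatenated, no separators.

001111001111000

Place data at non-parity positions: p1 p2 1 p4 1 1 0 p8 1 1 1 1 0 0 0
p1 (pos 1,3,5,7,9,11,13,15): XOR of data positions = 1⊕1⊕0⊕1⊕1⊕0⊕0 = 0
p2 (pos 2,3,6,7,10,11,14,15): XOR of data positions = 1⊕1⊕0⊕1⊕1⊕0⊕0 = 0
p4 (pos 4,5,6,7,12,13,14,15): XOR of data positions = 1⊕1⊕0⊕1⊕0⊕0⊕0 = 1
p8 (pos 8,9,10,11,12,13,14,15): XOR of data positions = 1⊕1⊕1⊕1⊕0⊕0⊕0 = 0
Codeword: 001111001111000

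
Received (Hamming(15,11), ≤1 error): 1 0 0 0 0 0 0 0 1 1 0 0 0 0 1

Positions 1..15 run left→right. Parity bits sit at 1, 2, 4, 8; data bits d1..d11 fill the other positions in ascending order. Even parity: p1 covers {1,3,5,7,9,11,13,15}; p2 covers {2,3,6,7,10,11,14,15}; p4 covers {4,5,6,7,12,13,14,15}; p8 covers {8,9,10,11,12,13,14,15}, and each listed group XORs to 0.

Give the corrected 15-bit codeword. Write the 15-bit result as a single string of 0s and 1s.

100000001100101

s1 (pos 1,3,5,7,9,11,13,15): 1⊕0⊕0⊕0⊕1⊕0⊕0⊕1 = 1
s2 (pos 2,3,6,7,10,11,14,15): 0⊕0⊕0⊕0⊕1⊕0⊕0⊕1 = 0
s4 (pos 4,5,6,7,12,13,14,15): 0⊕0⊕0⊕0⊕0⊕0⊕0⊕1 = 1
s8 (pos 8,9,10,11,12,13,14,15): 0⊕1⊕1⊕0⊕0⊕0⊕0⊕1 = 1
Syndrome s8…s1 = 1101 → error at position 13.
Flip position 13: 100000001100001 → 100000001100101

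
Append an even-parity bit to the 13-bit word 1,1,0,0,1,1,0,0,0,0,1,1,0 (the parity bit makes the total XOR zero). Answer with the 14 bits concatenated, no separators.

XOR of the 13 data bits: 1⊕1⊕0⊕0⊕1⊕1⊕0⊕0⊕0⊕0⊕1⊕1⊕0 = 0
Parity bit = 0 (so all 14 bits XOR to 0).

11001100001100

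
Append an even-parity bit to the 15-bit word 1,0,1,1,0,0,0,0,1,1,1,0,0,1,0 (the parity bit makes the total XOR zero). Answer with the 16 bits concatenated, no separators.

XOR of the 15 data bits: 1⊕0⊕1⊕1⊕0⊕0⊕0⊕0⊕1⊕1⊕1⊕0⊕0⊕1⊕0 = 1
Parity bit = 1 (so all 16 bits XOR to 0).

1011000011100101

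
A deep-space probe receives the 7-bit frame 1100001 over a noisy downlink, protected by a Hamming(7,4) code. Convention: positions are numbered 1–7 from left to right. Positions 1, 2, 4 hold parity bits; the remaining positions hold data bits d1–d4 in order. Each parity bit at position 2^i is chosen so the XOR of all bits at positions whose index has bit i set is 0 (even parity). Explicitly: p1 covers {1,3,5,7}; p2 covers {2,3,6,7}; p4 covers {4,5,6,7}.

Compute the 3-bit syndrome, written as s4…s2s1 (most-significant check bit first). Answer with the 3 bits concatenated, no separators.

s1 (pos 1,3,5,7): 1⊕0⊕0⊕1 = 0
s2 (pos 2,3,6,7): 1⊕0⊕0⊕1 = 0
s4 (pos 4,5,6,7): 0⊕0⊕0⊕1 = 1
Syndrome s4…s1 = 100 → error at position 4.

100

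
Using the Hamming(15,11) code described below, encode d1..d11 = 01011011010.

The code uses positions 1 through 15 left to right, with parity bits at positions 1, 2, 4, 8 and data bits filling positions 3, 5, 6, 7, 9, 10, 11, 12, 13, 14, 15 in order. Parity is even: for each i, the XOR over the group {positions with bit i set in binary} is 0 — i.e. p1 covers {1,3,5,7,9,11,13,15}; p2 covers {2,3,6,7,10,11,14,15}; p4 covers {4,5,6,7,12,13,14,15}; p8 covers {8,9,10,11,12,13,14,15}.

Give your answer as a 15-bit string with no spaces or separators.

Place data at non-parity positions: p1 p2 0 p4 1 0 1 p8 1 0 1 1 0 1 0
p1 (pos 1,3,5,7,9,11,13,15): XOR of data positions = 0⊕1⊕1⊕1⊕1⊕0⊕0 = 0
p2 (pos 2,3,6,7,10,11,14,15): XOR of data positions = 0⊕0⊕1⊕0⊕1⊕1⊕0 = 1
p4 (pos 4,5,6,7,12,13,14,15): XOR of data positions = 1⊕0⊕1⊕1⊕0⊕1⊕0 = 0
p8 (pos 8,9,10,11,12,13,14,15): XOR of data positions = 1⊕0⊕1⊕1⊕0⊕1⊕0 = 0
Codeword: 010010101011010

010010101011010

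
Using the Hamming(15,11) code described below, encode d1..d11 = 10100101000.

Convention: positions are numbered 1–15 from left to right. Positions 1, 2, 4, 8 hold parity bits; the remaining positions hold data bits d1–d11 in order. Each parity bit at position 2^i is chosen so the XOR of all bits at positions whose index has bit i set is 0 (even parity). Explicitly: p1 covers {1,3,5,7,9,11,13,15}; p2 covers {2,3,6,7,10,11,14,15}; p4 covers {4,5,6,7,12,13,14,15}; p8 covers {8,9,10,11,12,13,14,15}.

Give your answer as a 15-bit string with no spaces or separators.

Place data at non-parity positions: p1 p2 1 p4 0 1 0 p8 0 1 0 1 0 0 0
p1 (pos 1,3,5,7,9,11,13,15): XOR of data positions = 1⊕0⊕0⊕0⊕0⊕0⊕0 = 1
p2 (pos 2,3,6,7,10,11,14,15): XOR of data positions = 1⊕1⊕0⊕1⊕0⊕0⊕0 = 1
p4 (pos 4,5,6,7,12,13,14,15): XOR of data positions = 0⊕1⊕0⊕1⊕0⊕0⊕0 = 0
p8 (pos 8,9,10,11,12,13,14,15): XOR of data positions = 0⊕1⊕0⊕1⊕0⊕0⊕0 = 0
Codeword: 111001000101000

111001000101000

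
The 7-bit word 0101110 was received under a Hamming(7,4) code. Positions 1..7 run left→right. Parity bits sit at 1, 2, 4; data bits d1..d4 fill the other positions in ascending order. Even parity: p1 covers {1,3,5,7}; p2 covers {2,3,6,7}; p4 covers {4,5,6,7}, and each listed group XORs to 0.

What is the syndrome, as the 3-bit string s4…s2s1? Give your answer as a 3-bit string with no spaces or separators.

s1 (pos 1,3,5,7): 0⊕0⊕1⊕0 = 1
s2 (pos 2,3,6,7): 1⊕0⊕1⊕0 = 0
s4 (pos 4,5,6,7): 1⊕1⊕1⊕0 = 1
Syndrome s4…s1 = 101 → error at position 5.

101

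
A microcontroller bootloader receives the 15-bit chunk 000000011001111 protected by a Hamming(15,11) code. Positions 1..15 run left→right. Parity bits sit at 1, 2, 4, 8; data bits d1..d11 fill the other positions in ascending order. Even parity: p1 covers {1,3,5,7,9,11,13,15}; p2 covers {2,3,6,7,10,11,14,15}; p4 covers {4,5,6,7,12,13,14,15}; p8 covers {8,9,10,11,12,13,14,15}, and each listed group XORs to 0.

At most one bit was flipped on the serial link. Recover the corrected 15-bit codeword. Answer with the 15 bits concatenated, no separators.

s1 (pos 1,3,5,7,9,11,13,15): 0⊕0⊕0⊕0⊕1⊕0⊕1⊕1 = 1
s2 (pos 2,3,6,7,10,11,14,15): 0⊕0⊕0⊕0⊕0⊕0⊕1⊕1 = 0
s4 (pos 4,5,6,7,12,13,14,15): 0⊕0⊕0⊕0⊕1⊕1⊕1⊕1 = 0
s8 (pos 8,9,10,11,12,13,14,15): 1⊕1⊕0⊕0⊕1⊕1⊕1⊕1 = 0
Syndrome s8…s1 = 0001 → error at position 1.
Flip position 1: 000000011001111 → 100000011001111

100000011001111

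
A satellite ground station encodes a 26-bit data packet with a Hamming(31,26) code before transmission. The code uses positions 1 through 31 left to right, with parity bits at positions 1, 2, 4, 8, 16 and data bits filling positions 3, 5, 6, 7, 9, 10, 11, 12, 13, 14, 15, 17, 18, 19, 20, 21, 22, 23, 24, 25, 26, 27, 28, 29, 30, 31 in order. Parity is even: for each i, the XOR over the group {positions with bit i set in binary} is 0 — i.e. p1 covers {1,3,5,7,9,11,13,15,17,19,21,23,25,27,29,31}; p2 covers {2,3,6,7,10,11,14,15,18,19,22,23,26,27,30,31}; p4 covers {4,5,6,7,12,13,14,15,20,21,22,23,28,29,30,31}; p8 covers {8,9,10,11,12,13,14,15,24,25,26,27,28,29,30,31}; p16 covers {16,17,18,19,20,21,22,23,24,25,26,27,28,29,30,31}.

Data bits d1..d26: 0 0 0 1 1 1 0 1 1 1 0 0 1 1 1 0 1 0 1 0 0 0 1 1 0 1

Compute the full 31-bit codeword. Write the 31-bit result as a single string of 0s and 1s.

Place data at non-parity positions: p1 p2 0 p4 0 0 1 p8 1 1 0 1 1 1 0 p16 0 1 1 1 0 1 0 1 0 0 0 1 1 0 1
p1 (pos 1,3,5,7,9,11,13,15,17,19,21,23,25,27,29,31): XOR of data positions = 0⊕0⊕1⊕1⊕0⊕1⊕0⊕0⊕1⊕0⊕0⊕0⊕0⊕1⊕1 = 0
p2 (pos 2,3,6,7,10,11,14,15,18,19,22,23,26,27,30,31): XOR of data positions = 0⊕0⊕1⊕1⊕0⊕1⊕0⊕1⊕1⊕1⊕0⊕0⊕0⊕0⊕1 = 1
p4 (pos 4,5,6,7,12,13,14,15,20,21,22,23,28,29,30,31): XOR of data positions = 0⊕0⊕1⊕1⊕1⊕1⊕0⊕1⊕0⊕1⊕0⊕1⊕1⊕0⊕1 = 1
p8 (pos 8,9,10,11,12,13,14,15,24,25,26,27,28,29,30,31): XOR of data positions = 1⊕1⊕0⊕1⊕1⊕1⊕0⊕1⊕0⊕0⊕0⊕1⊕1⊕0⊕1 = 1
p16 (pos 16,17,18,19,20,21,22,23,24,25,26,27,28,29,30,31): XOR of data positions = 0⊕1⊕1⊕1⊕0⊕1⊕0⊕1⊕0⊕0⊕0⊕1⊕1⊕0⊕1 = 0
Codeword: 0101001111011100011101010001101

0101001111011100011101010001101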